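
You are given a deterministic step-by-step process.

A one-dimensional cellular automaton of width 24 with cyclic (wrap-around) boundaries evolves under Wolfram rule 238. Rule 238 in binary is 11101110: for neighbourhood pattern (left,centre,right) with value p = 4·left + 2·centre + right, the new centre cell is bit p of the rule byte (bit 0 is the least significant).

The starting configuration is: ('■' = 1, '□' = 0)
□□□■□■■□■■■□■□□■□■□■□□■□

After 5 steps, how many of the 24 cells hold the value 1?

24

step 0: □□□■□■■□■■■□■□□■□■□■□□■□
step 1: □□■■■■■■■■■■■□■■■■■■□■■□
step 2: □■■■■■■■■■■■■■■■■■■■■■■□
step 3: ■■■■■■■■■■■■■■■■■■■■■■■□
step 4: ■■■■■■■■■■■■■■■■■■■■■■■■
step 5: ■■■■■■■■■■■■■■■■■■■■■■■■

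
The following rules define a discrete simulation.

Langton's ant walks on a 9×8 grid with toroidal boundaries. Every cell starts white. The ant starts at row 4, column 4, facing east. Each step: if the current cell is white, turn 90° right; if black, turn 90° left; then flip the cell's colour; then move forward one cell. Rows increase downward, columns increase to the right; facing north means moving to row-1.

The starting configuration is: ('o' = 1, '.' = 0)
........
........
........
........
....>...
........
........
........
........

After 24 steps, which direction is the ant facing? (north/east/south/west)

t=0: ........
........
........
........
....>...
........
........
........
........
t=1: ........
........
........
........
....o...
....v...
........
........
........
t=2: ........
........
........
........
....o...
...<o...
........
........
........
t=3: ........
........
........
........
...^o...
...oo...
........
........
........
t=4: ........
........
........
........
...o>...
...oo...
........
........
........
t=5: ........
........
........
....^...
...o....
...oo...
........
........
........
t=6: ........
........
........
....o>..
...o....
...oo...
........
........
........
t=7: ........
........
........
....oo..
...o.v..
...oo...
........
........
........
t=8: ........
........
........
....oo..
...o<o..
...oo...
........
........
........
t=9: ........
........
........
....^o..
...ooo..
...oo...
........
........
........
t=10: ........
........
........
...<.o..
...ooo..
...oo...
........
........
........
t=11: ........
........
...^....
...o.o..
...ooo..
...oo...
........
........
........
t=12: ........
........
...o>...
...o.o..
...ooo..
...oo...
........
........
........
t=13: ........
........
...oo...
...ovo..
...ooo..
...oo...
........
........
........
t=14: ........
........
...oo...
...<oo..
...ooo..
...oo...
........
........
........
t=15: ........
........
...oo...
....oo..
...voo..
...oo...
........
........
........
t=16: ........
........
...oo...
....oo..
....>o..
...oo...
........
........
........
t=17: ........
........
...oo...
....^o..
.....o..
...oo...
........
........
........
t=18: ........
........
...oo...
...<.o..
.....o..
...oo...
........
........
........
t=19: ........
........
...^o...
...o.o..
.....o..
...oo...
........
........
........
t=20: ........
........
..<.o...
...o.o..
.....o..
...oo...
........
........
........
t=21: ........
..^.....
..o.o...
...o.o..
.....o..
...oo...
........
........
........
t=22: ........
..o>....
..o.o...
...o.o..
.....o..
...oo...
........
........
........
t=23: ........
..oo....
..ovo...
...o.o..
.....o..
...oo...
........
........
........
t=24: ........
..oo....
..<oo...
...o.o..
.....o..
...oo...
........
........
........

west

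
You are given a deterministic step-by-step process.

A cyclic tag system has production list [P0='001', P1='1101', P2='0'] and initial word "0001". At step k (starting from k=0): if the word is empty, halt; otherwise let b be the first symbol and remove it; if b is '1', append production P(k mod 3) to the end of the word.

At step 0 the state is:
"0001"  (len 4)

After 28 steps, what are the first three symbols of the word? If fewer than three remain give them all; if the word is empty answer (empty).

step 0: "0001"  (len 4)
step 1: "001"  (len 3)
step 2: "01"  (len 2)
step 3: "1"  (len 1)
step 4: "001"  (len 3)
step 5: "01"  (len 2)
step 6: "1"  (len 1)
step 7: "001"  (len 3)
step 8: "01"  (len 2)
step 9: "1"  (len 1)
step 10: "001"  (len 3)
step 11: "01"  (len 2)
step 12: "1"  (len 1)
step 13: "001"  (len 3)
step 14: "01"  (len 2)
step 15: "1"  (len 1)
step 16: "001"  (len 3)
step 17: "01"  (len 2)
step 18: "1"  (len 1)
step 19: "001"  (len 3)
step 20: "01"  (len 2)
step 21: "1"  (len 1)
step 22: "001"  (len 3)
step 23: "01"  (len 2)
step 24: "1"  (len 1)
step 25: "001"  (len 3)
step 26: "01"  (len 2)
step 27: "1"  (len 1)
step 28: "001"  (len 3)

001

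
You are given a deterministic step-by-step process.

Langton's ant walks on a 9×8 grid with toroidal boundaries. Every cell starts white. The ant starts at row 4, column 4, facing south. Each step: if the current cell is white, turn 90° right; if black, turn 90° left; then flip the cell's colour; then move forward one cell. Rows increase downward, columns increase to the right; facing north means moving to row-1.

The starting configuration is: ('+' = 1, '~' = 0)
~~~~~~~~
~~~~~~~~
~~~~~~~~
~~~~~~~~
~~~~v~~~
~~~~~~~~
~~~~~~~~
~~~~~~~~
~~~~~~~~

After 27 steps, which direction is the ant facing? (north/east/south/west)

t=0: ~~~~~~~~
~~~~~~~~
~~~~~~~~
~~~~~~~~
~~~~v~~~
~~~~~~~~
~~~~~~~~
~~~~~~~~
~~~~~~~~
t=1: ~~~~~~~~
~~~~~~~~
~~~~~~~~
~~~~~~~~
~~~<+~~~
~~~~~~~~
~~~~~~~~
~~~~~~~~
~~~~~~~~
t=2: ~~~~~~~~
~~~~~~~~
~~~~~~~~
~~~^~~~~
~~~++~~~
~~~~~~~~
~~~~~~~~
~~~~~~~~
~~~~~~~~
t=3: ~~~~~~~~
~~~~~~~~
~~~~~~~~
~~~+>~~~
~~~++~~~
~~~~~~~~
~~~~~~~~
~~~~~~~~
~~~~~~~~
t=4: ~~~~~~~~
~~~~~~~~
~~~~~~~~
~~~++~~~
~~~+v~~~
~~~~~~~~
~~~~~~~~
~~~~~~~~
~~~~~~~~
t=5: ~~~~~~~~
~~~~~~~~
~~~~~~~~
~~~++~~~
~~~+~>~~
~~~~~~~~
~~~~~~~~
~~~~~~~~
~~~~~~~~
t=6: ~~~~~~~~
~~~~~~~~
~~~~~~~~
~~~++~~~
~~~+~+~~
~~~~~v~~
~~~~~~~~
~~~~~~~~
~~~~~~~~
t=7: ~~~~~~~~
~~~~~~~~
~~~~~~~~
~~~++~~~
~~~+~+~~
~~~~<+~~
~~~~~~~~
~~~~~~~~
~~~~~~~~
t=8: ~~~~~~~~
~~~~~~~~
~~~~~~~~
~~~++~~~
~~~+^+~~
~~~~++~~
~~~~~~~~
~~~~~~~~
~~~~~~~~
t=9: ~~~~~~~~
~~~~~~~~
~~~~~~~~
~~~++~~~
~~~++>~~
~~~~++~~
~~~~~~~~
~~~~~~~~
~~~~~~~~
t=10: ~~~~~~~~
~~~~~~~~
~~~~~~~~
~~~++^~~
~~~++~~~
~~~~++~~
~~~~~~~~
~~~~~~~~
~~~~~~~~
t=11: ~~~~~~~~
~~~~~~~~
~~~~~~~~
~~~+++>~
~~~++~~~
~~~~++~~
~~~~~~~~
~~~~~~~~
~~~~~~~~
t=12: ~~~~~~~~
~~~~~~~~
~~~~~~~~
~~~++++~
~~~++~v~
~~~~++~~
~~~~~~~~
~~~~~~~~
~~~~~~~~
t=13: ~~~~~~~~
~~~~~~~~
~~~~~~~~
~~~++++~
~~~++<+~
~~~~++~~
~~~~~~~~
~~~~~~~~
~~~~~~~~
t=14: ~~~~~~~~
~~~~~~~~
~~~~~~~~
~~~++^+~
~~~++++~
~~~~++~~
~~~~~~~~
~~~~~~~~
~~~~~~~~
t=15: ~~~~~~~~
~~~~~~~~
~~~~~~~~
~~~+<~+~
~~~++++~
~~~~++~~
~~~~~~~~
~~~~~~~~
~~~~~~~~
t=16: ~~~~~~~~
~~~~~~~~
~~~~~~~~
~~~+~~+~
~~~+v++~
~~~~++~~
~~~~~~~~
~~~~~~~~
~~~~~~~~
t=17: ~~~~~~~~
~~~~~~~~
~~~~~~~~
~~~+~~+~
~~~+~>+~
~~~~++~~
~~~~~~~~
~~~~~~~~
~~~~~~~~
t=18: ~~~~~~~~
~~~~~~~~
~~~~~~~~
~~~+~^+~
~~~+~~+~
~~~~++~~
~~~~~~~~
~~~~~~~~
~~~~~~~~
t=19: ~~~~~~~~
~~~~~~~~
~~~~~~~~
~~~+~+>~
~~~+~~+~
~~~~++~~
~~~~~~~~
~~~~~~~~
~~~~~~~~
t=20: ~~~~~~~~
~~~~~~~~
~~~~~~^~
~~~+~+~~
~~~+~~+~
~~~~++~~
~~~~~~~~
~~~~~~~~
~~~~~~~~
t=21: ~~~~~~~~
~~~~~~~~
~~~~~~+>
~~~+~+~~
~~~+~~+~
~~~~++~~
~~~~~~~~
~~~~~~~~
~~~~~~~~
t=22: ~~~~~~~~
~~~~~~~~
~~~~~~++
~~~+~+~v
~~~+~~+~
~~~~++~~
~~~~~~~~
~~~~~~~~
~~~~~~~~
t=23: ~~~~~~~~
~~~~~~~~
~~~~~~++
~~~+~+<+
~~~+~~+~
~~~~++~~
~~~~~~~~
~~~~~~~~
~~~~~~~~
t=24: ~~~~~~~~
~~~~~~~~
~~~~~~^+
~~~+~+++
~~~+~~+~
~~~~++~~
~~~~~~~~
~~~~~~~~
~~~~~~~~
t=25: ~~~~~~~~
~~~~~~~~
~~~~~<~+
~~~+~+++
~~~+~~+~
~~~~++~~
~~~~~~~~
~~~~~~~~
~~~~~~~~
t=26: ~~~~~~~~
~~~~~^~~
~~~~~+~+
~~~+~+++
~~~+~~+~
~~~~++~~
~~~~~~~~
~~~~~~~~
~~~~~~~~
t=27: ~~~~~~~~
~~~~~+>~
~~~~~+~+
~~~+~+++
~~~+~~+~
~~~~++~~
~~~~~~~~
~~~~~~~~
~~~~~~~~

east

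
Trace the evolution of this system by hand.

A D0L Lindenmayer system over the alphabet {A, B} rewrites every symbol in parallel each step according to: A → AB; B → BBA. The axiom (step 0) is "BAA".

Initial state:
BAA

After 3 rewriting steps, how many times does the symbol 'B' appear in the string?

t=0: BAA
t=1: BBAABAB
t=2: BBABBAABABBBAABBBA
t=3: BBABBAABBBABBAABABBBAABBBABBABBAABABBBABBABBAAB

29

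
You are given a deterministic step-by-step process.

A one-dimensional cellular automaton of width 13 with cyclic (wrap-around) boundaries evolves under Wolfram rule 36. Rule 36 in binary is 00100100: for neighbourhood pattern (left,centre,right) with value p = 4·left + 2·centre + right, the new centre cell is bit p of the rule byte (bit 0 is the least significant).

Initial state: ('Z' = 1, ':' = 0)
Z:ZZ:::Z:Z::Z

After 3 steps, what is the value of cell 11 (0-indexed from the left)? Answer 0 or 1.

gen 0: Z:ZZ:::Z:Z::Z
gen 1: :Z:::::ZZZ:::
gen 2: :Z:::::::::::
gen 3: :Z:::::::::::

0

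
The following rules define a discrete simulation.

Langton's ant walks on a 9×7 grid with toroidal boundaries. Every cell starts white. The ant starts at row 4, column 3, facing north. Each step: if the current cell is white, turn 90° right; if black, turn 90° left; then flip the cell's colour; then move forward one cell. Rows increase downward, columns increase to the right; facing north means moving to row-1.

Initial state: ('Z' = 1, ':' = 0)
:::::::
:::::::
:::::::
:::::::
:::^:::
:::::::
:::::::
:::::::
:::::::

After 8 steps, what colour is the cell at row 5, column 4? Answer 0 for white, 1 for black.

t=0: :::::::
:::::::
:::::::
:::::::
:::^:::
:::::::
:::::::
:::::::
:::::::
t=1: :::::::
:::::::
:::::::
:::::::
:::Z>::
:::::::
:::::::
:::::::
:::::::
t=2: :::::::
:::::::
:::::::
:::::::
:::ZZ::
::::v::
:::::::
:::::::
:::::::
t=3: :::::::
:::::::
:::::::
:::::::
:::ZZ::
:::<Z::
:::::::
:::::::
:::::::
t=4: :::::::
:::::::
:::::::
:::::::
:::^Z::
:::ZZ::
:::::::
:::::::
:::::::
t=5: :::::::
:::::::
:::::::
:::::::
::<:Z::
:::ZZ::
:::::::
:::::::
:::::::
t=6: :::::::
:::::::
:::::::
::^::::
::Z:Z::
:::ZZ::
:::::::
:::::::
:::::::
t=7: :::::::
:::::::
:::::::
::Z>:::
::Z:Z::
:::ZZ::
:::::::
:::::::
:::::::
t=8: :::::::
:::::::
:::::::
::ZZ:::
::ZvZ::
:::ZZ::
:::::::
:::::::
:::::::

1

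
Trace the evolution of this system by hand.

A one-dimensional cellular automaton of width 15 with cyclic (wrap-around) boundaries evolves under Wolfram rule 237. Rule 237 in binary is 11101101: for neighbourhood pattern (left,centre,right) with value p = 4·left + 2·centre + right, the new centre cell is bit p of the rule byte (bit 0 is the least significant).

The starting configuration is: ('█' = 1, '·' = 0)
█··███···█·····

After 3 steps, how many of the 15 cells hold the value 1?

13

t=0: █··███···█·····
t=1: █··███·█·█·███·
t=2: █··████████████
t=3: █··████████████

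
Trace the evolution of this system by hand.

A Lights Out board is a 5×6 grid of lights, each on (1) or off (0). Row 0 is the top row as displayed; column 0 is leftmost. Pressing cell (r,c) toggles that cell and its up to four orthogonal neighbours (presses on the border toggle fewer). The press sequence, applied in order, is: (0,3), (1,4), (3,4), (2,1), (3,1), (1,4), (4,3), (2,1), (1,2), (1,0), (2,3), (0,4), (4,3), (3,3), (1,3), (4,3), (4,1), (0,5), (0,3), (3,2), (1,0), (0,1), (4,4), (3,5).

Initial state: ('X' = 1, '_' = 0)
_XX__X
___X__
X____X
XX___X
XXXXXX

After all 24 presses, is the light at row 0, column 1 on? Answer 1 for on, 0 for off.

0) _XX__X
___X__
X____X
XX___X
XXXXXX
1) _X_XXX
______
X____X
XX___X
XXXXXX
2) _X_X_X
___XXX
X___XX
XX___X
XXXXXX
3) _X_X_X
___XXX
X____X
XX_XX_
XXXX_X
4) _X_X_X
_X_XXX
_XX__X
X__XX_
XXXX_X
5) _X_X_X
_X_XXX
__X__X
_XXXX_
X_XX_X
6) _X_XXX
_X____
__X_XX
_XXXX_
X_XX_X
7) _X_XXX
_X____
__X_XX
_XX_X_
X___XX
8) _X_XXX
______
XX__XX
__X_X_
X___XX
9) _XXXXX
_XXX__
XXX_XX
__X_X_
X___XX
10) XXXXXX
X_XX__
_XX_XX
__X_X_
X___XX
11) XXXXXX
X_X___
_X_X_X
__XXX_
X___XX
12) XXX___
X_X_X_
_X_X_X
__XXX_
X___XX
13) XXX___
X_X_X_
_X_X_X
__X_X_
X_XX_X
14) XXX___
X_X_X_
_X___X
___X__
X_X__X
15) XXXX__
X__X__
_X_X_X
___X__
X_X__X
16) XXXX__
X__X__
_X_X_X
______
X__XXX
17) XXXX__
X__X__
_X_X_X
_X____
_XXXXX
18) XXXXXX
X__X_X
_X_X_X
_X____
_XXXXX
19) XX___X
X____X
_X_X_X
_X____
_XXXXX
20) XX___X
X____X
_XXX_X
__XX__
_X_XXX
21) _X___X
_X___X
XXXX_X
__XX__
_X_XXX
22) X_X__X
_____X
XXXX_X
__XX__
_X_XXX
23) X_X__X
_____X
XXXX_X
__XXX_
_X____
24) X_X__X
_____X
XXXX__
__XX_X
_X___X

0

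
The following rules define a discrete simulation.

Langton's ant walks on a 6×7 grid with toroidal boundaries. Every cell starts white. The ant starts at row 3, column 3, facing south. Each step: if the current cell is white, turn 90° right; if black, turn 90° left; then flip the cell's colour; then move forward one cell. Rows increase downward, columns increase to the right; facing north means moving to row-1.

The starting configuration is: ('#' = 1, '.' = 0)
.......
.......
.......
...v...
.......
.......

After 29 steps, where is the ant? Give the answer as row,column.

gen 0: .......
.......
.......
...v...
.......
.......
gen 1: .......
.......
.......
..<#...
.......
.......
gen 2: .......
.......
..^....
..##...
.......
.......
gen 3: .......
.......
..#>...
..##...
.......
.......
gen 4: .......
.......
..##...
..#v...
.......
.......
gen 5: .......
.......
..##...
..#.>..
.......
.......
gen 6: .......
.......
..##...
..#.#..
....v..
.......
gen 7: .......
.......
..##...
..#.#..
...<#..
.......
gen 8: .......
.......
..##...
..#^#..
...##..
.......
gen 9: .......
.......
..##...
..##>..
...##..
.......
gen 10: .......
.......
..##^..
..##...
...##..
.......
gen 11: .......
.......
..###>.
..##...
...##..
.......
gen 12: .......
.......
..####.
..##.v.
...##..
.......
gen 13: .......
.......
..####.
..##<#.
...##..
.......
gen 14: .......
.......
..##^#.
..####.
...##..
.......
gen 15: .......
.......
..#<.#.
..####.
...##..
.......
gen 16: .......
.......
..#..#.
..#v##.
...##..
.......
gen 17: .......
.......
..#..#.
..#.>#.
...##..
.......
gen 18: .......
.......
..#.^#.
..#..#.
...##..
.......
gen 19: .......
.......
..#.#>.
..#..#.
...##..
.......
gen 20: .......
.....^.
..#.#..
..#..#.
...##..
.......
gen 21: .......
.....#>
..#.#..
..#..#.
...##..
.......
gen 22: .......
.....##
..#.#.v
..#..#.
...##..
.......
gen 23: .......
.....##
..#.#<#
..#..#.
...##..
.......
gen 24: .......
.....^#
..#.###
..#..#.
...##..
.......
gen 25: .......
....<.#
..#.###
..#..#.
...##..
.......
gen 26: ....^..
....#.#
..#.###
..#..#.
...##..
.......
gen 27: ....#>.
....#.#
..#.###
..#..#.
...##..
.......
gen 28: ....##.
....#v#
..#.###
..#..#.
...##..
.......
gen 29: ....##.
....<##
..#.###
..#..#.
...##..
.......

1,4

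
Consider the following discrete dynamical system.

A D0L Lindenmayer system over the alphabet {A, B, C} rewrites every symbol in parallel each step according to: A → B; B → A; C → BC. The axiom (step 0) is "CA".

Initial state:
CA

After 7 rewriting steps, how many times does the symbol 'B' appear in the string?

5

t=0: CA
t=1: BCB
t=2: ABCA
t=3: BABCB
t=4: ABABCA
t=5: BABABCB
t=6: ABABABCA
t=7: BABABABCB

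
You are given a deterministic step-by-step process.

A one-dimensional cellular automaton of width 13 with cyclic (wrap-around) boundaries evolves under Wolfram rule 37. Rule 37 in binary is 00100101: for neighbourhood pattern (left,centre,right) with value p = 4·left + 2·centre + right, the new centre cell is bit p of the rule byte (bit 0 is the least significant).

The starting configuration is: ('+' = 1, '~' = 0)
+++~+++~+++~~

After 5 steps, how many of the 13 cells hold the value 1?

7

[0] +++~+++~+++~~
[1] ~~~+~~~+~~~~~
[2] ++~+~+~+~++++
[3] ~~+++++++~~~~
[4] +~~~~~~~~~+++
[5] ~~+++++++~~~~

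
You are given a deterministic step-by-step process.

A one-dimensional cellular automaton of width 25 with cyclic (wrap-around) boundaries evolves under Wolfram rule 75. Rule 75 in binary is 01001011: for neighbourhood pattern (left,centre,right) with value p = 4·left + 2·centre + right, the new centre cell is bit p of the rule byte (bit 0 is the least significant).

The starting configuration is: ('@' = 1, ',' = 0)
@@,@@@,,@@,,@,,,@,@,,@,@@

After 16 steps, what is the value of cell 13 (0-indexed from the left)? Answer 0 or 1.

1

0) @@,@@@,,@@,,@,,,@,@,,@,@@
1) ,@,@,@,@@@,@,,@@,,,,@,,@,
2) @,,,,,,@,@,,,@@@,@@@,,@,,
3) ,,@@@@@,,,,@@@,@,@,@,@,,@
4) ,@@,,,@,@@@@,@,,,,,,,,,@,
5) @@@,@@,,@,,@,,,@@@@@@@@,,
6) @,@,@@,@,,@,,@@@,,,,,,@,@
7) @,,,@@,,,@,,@@,@,@@@@@,,@
8) @,@@@@,@@,,@@@,,,@,,,@,@@
9) @,@,,@,@@,@@,@,@@,,@@,,@,
10) ,,,,@,,@@,@@,,,@@,@@@,@,,
11) @@@@,,@@@,@@,@@@@,@,@,,,@
12) ,,,@,@@,@,@@,@,,@,,,,,@@@
13) ,@@,,@@,,,@@,,,@,,@@@@@,@
14) ,@@,@@@,@@@@,@@,,@@,,,@,,
15) @@@,@,@,@,,@,@@,@@@,@@,,@
16) ,,@,,,,,,,@,,@@,@,@,@@,@@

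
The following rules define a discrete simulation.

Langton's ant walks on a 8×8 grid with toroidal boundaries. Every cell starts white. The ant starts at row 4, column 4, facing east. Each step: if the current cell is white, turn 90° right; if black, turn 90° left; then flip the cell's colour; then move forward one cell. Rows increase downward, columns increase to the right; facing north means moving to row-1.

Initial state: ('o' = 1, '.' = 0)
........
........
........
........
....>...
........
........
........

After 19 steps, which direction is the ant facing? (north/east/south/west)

[0] ........
........
........
........
....>...
........
........
........
[1] ........
........
........
........
....o...
....v...
........
........
[2] ........
........
........
........
....o...
...<o...
........
........
[3] ........
........
........
........
...^o...
...oo...
........
........
[4] ........
........
........
........
...o>...
...oo...
........
........
[5] ........
........
........
....^...
...o....
...oo...
........
........
[6] ........
........
........
....o>..
...o....
...oo...
........
........
[7] ........
........
........
....oo..
...o.v..
...oo...
........
........
[8] ........
........
........
....oo..
...o<o..
...oo...
........
........
[9] ........
........
........
....^o..
...ooo..
...oo...
........
........
[10] ........
........
........
...<.o..
...ooo..
...oo...
........
........
[11] ........
........
...^....
...o.o..
...ooo..
...oo...
........
........
[12] ........
........
...o>...
...o.o..
...ooo..
...oo...
........
........
[13] ........
........
...oo...
...ovo..
...ooo..
...oo...
........
........
[14] ........
........
...oo...
...<oo..
...ooo..
...oo...
........
........
[15] ........
........
...oo...
....oo..
...voo..
...oo...
........
........
[16] ........
........
...oo...
....oo..
....>o..
...oo...
........
........
[17] ........
........
...oo...
....^o..
.....o..
...oo...
........
........
[18] ........
........
...oo...
...<.o..
.....o..
...oo...
........
........
[19] ........
........
...^o...
...o.o..
.....o..
...oo...
........
........

north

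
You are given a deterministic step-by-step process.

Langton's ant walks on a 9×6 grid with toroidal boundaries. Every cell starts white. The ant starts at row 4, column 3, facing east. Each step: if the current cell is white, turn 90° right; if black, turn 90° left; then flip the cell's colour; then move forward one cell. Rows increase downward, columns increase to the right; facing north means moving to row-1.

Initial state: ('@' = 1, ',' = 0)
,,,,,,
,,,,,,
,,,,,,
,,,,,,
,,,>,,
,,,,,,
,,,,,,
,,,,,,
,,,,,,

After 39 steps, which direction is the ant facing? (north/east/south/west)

south

[0] ,,,,,,
,,,,,,
,,,,,,
,,,,,,
,,,>,,
,,,,,,
,,,,,,
,,,,,,
,,,,,,
[1] ,,,,,,
,,,,,,
,,,,,,
,,,,,,
,,,@,,
,,,v,,
,,,,,,
,,,,,,
,,,,,,
[2] ,,,,,,
,,,,,,
,,,,,,
,,,,,,
,,,@,,
,,<@,,
,,,,,,
,,,,,,
,,,,,,
[3] ,,,,,,
,,,,,,
,,,,,,
,,,,,,
,,^@,,
,,@@,,
,,,,,,
,,,,,,
,,,,,,
[4] ,,,,,,
,,,,,,
,,,,,,
,,,,,,
,,@>,,
,,@@,,
,,,,,,
,,,,,,
,,,,,,
[5] ,,,,,,
,,,,,,
,,,,,,
,,,^,,
,,@,,,
,,@@,,
,,,,,,
,,,,,,
,,,,,,
[6] ,,,,,,
,,,,,,
,,,,,,
,,,@>,
,,@,,,
,,@@,,
,,,,,,
,,,,,,
,,,,,,
[7] ,,,,,,
,,,,,,
,,,,,,
,,,@@,
,,@,v,
,,@@,,
,,,,,,
,,,,,,
,,,,,,
[8] ,,,,,,
,,,,,,
,,,,,,
,,,@@,
,,@<@,
,,@@,,
,,,,,,
,,,,,,
,,,,,,
[9] ,,,,,,
,,,,,,
,,,,,,
,,,^@,
,,@@@,
,,@@,,
,,,,,,
,,,,,,
,,,,,,
[10] ,,,,,,
,,,,,,
,,,,,,
,,<,@,
,,@@@,
,,@@,,
,,,,,,
,,,,,,
,,,,,,
[11] ,,,,,,
,,,,,,
,,^,,,
,,@,@,
,,@@@,
,,@@,,
,,,,,,
,,,,,,
,,,,,,
[12] ,,,,,,
,,,,,,
,,@>,,
,,@,@,
,,@@@,
,,@@,,
,,,,,,
,,,,,,
,,,,,,
[13] ,,,,,,
,,,,,,
,,@@,,
,,@v@,
,,@@@,
,,@@,,
,,,,,,
,,,,,,
,,,,,,
[14] ,,,,,,
,,,,,,
,,@@,,
,,<@@,
,,@@@,
,,@@,,
,,,,,,
,,,,,,
,,,,,,
[15] ,,,,,,
,,,,,,
,,@@,,
,,,@@,
,,v@@,
,,@@,,
,,,,,,
,,,,,,
,,,,,,
[16] ,,,,,,
,,,,,,
,,@@,,
,,,@@,
,,,>@,
,,@@,,
,,,,,,
,,,,,,
,,,,,,
[17] ,,,,,,
,,,,,,
,,@@,,
,,,^@,
,,,,@,
,,@@,,
,,,,,,
,,,,,,
,,,,,,
[18] ,,,,,,
,,,,,,
,,@@,,
,,<,@,
,,,,@,
,,@@,,
,,,,,,
,,,,,,
,,,,,,
[19] ,,,,,,
,,,,,,
,,^@,,
,,@,@,
,,,,@,
,,@@,,
,,,,,,
,,,,,,
,,,,,,
[20] ,,,,,,
,,,,,,
,<,@,,
,,@,@,
,,,,@,
,,@@,,
,,,,,,
,,,,,,
,,,,,,
[21] ,,,,,,
,^,,,,
,@,@,,
,,@,@,
,,,,@,
,,@@,,
,,,,,,
,,,,,,
,,,,,,
[22] ,,,,,,
,@>,,,
,@,@,,
,,@,@,
,,,,@,
,,@@,,
,,,,,,
,,,,,,
,,,,,,
[23] ,,,,,,
,@@,,,
,@v@,,
,,@,@,
,,,,@,
,,@@,,
,,,,,,
,,,,,,
,,,,,,
[24] ,,,,,,
,@@,,,
,<@@,,
,,@,@,
,,,,@,
,,@@,,
,,,,,,
,,,,,,
,,,,,,
[25] ,,,,,,
,@@,,,
,,@@,,
,v@,@,
,,,,@,
,,@@,,
,,,,,,
,,,,,,
,,,,,,
[26] ,,,,,,
,@@,,,
,,@@,,
<@@,@,
,,,,@,
,,@@,,
,,,,,,
,,,,,,
,,,,,,
[27] ,,,,,,
,@@,,,
^,@@,,
@@@,@,
,,,,@,
,,@@,,
,,,,,,
,,,,,,
,,,,,,
[28] ,,,,,,
,@@,,,
@>@@,,
@@@,@,
,,,,@,
,,@@,,
,,,,,,
,,,,,,
,,,,,,
[29] ,,,,,,
,@@,,,
@@@@,,
@v@,@,
,,,,@,
,,@@,,
,,,,,,
,,,,,,
,,,,,,
[30] ,,,,,,
,@@,,,
@@@@,,
@,>,@,
,,,,@,
,,@@,,
,,,,,,
,,,,,,
,,,,,,
[31] ,,,,,,
,@@,,,
@@^@,,
@,,,@,
,,,,@,
,,@@,,
,,,,,,
,,,,,,
,,,,,,
[32] ,,,,,,
,@@,,,
@<,@,,
@,,,@,
,,,,@,
,,@@,,
,,,,,,
,,,,,,
,,,,,,
[33] ,,,,,,
,@@,,,
@,,@,,
@v,,@,
,,,,@,
,,@@,,
,,,,,,
,,,,,,
,,,,,,
[34] ,,,,,,
,@@,,,
@,,@,,
<@,,@,
,,,,@,
,,@@,,
,,,,,,
,,,,,,
,,,,,,
[35] ,,,,,,
,@@,,,
@,,@,,
,@,,@,
v,,,@,
,,@@,,
,,,,,,
,,,,,,
,,,,,,
[36] ,,,,,,
,@@,,,
@,,@,,
,@,,@,
@,,,@<
,,@@,,
,,,,,,
,,,,,,
,,,,,,
[37] ,,,,,,
,@@,,,
@,,@,,
,@,,@^
@,,,@@
,,@@,,
,,,,,,
,,,,,,
,,,,,,
[38] ,,,,,,
,@@,,,
@,,@,,
>@,,@@
@,,,@@
,,@@,,
,,,,,,
,,,,,,
,,,,,,
[39] ,,,,,,
,@@,,,
@,,@,,
@@,,@@
v,,,@@
,,@@,,
,,,,,,
,,,,,,
,,,,,,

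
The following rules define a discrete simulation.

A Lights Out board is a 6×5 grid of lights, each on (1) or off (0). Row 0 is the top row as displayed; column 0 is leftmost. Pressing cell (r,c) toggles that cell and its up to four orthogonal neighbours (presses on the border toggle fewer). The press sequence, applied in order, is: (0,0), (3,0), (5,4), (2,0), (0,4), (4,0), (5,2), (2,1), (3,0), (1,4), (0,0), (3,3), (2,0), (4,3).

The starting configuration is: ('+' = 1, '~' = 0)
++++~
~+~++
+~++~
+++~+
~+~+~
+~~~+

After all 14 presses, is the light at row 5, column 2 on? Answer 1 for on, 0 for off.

1

k=0  ++++~
~+~++
+~++~
+++~+
~+~+~
+~~~+
k=1  ~~++~
++~++
+~++~
+++~+
~+~+~
+~~~+
k=2  ~~++~
++~++
~~++~
~~+~+
++~+~
+~~~+
k=3  ~~++~
++~++
~~++~
~~+~+
++~++
+~~+~
k=4  ~~++~
~+~++
++++~
+~+~+
++~++
+~~+~
k=5  ~~+~+
~+~+~
++++~
+~+~+
++~++
+~~+~
k=6  ~~+~+
~+~+~
++++~
~~+~+
~~~++
~~~+~
k=7  ~~+~+
~+~+~
++++~
~~+~+
~~+++
~++~~
k=8  ~~+~+
~~~+~
~~~+~
~++~+
~~+++
~++~~
k=9  ~~+~+
~~~+~
+~~+~
+~+~+
+~+++
~++~~
k=10  ~~+~~
~~~~+
+~~++
+~+~+
+~+++
~++~~
k=11  +++~~
+~~~+
+~~++
+~+~+
+~+++
~++~~
k=12  +++~~
+~~~+
+~~~+
+~~+~
+~+~+
~++~~
k=13  +++~~
~~~~+
~+~~+
~~~+~
+~+~+
~++~~
k=14  +++~~
~~~~+
~+~~+
~~~~~
+~~+~
~+++~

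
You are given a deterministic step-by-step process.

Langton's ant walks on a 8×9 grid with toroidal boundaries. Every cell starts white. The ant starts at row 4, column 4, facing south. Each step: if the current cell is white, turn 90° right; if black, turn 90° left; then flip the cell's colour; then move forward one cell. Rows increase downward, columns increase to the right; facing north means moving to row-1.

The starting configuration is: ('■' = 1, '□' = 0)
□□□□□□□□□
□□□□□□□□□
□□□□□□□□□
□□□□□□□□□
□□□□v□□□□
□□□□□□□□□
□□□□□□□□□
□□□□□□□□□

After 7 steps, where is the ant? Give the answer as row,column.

5,4

0) □□□□□□□□□
□□□□□□□□□
□□□□□□□□□
□□□□□□□□□
□□□□v□□□□
□□□□□□□□□
□□□□□□□□□
□□□□□□□□□
1) □□□□□□□□□
□□□□□□□□□
□□□□□□□□□
□□□□□□□□□
□□□<■□□□□
□□□□□□□□□
□□□□□□□□□
□□□□□□□□□
2) □□□□□□□□□
□□□□□□□□□
□□□□□□□□□
□□□^□□□□□
□□□■■□□□□
□□□□□□□□□
□□□□□□□□□
□□□□□□□□□
3) □□□□□□□□□
□□□□□□□□□
□□□□□□□□□
□□□■>□□□□
□□□■■□□□□
□□□□□□□□□
□□□□□□□□□
□□□□□□□□□
4) □□□□□□□□□
□□□□□□□□□
□□□□□□□□□
□□□■■□□□□
□□□■v□□□□
□□□□□□□□□
□□□□□□□□□
□□□□□□□□□
5) □□□□□□□□□
□□□□□□□□□
□□□□□□□□□
□□□■■□□□□
□□□■□>□□□
□□□□□□□□□
□□□□□□□□□
□□□□□□□□□
6) □□□□□□□□□
□□□□□□□□□
□□□□□□□□□
□□□■■□□□□
□□□■□■□□□
□□□□□v□□□
□□□□□□□□□
□□□□□□□□□
7) □□□□□□□□□
□□□□□□□□□
□□□□□□□□□
□□□■■□□□□
□□□■□■□□□
□□□□<■□□□
□□□□□□□□□
□□□□□□□□□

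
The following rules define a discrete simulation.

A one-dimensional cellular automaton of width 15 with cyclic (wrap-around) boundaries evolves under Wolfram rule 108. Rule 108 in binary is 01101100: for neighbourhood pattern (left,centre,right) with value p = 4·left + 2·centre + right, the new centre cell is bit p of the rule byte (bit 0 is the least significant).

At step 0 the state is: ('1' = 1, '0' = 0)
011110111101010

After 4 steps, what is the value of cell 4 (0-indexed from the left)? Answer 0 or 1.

[0] 011110111101010
[1] 010011100111110
[2] 010010100100010
[3] 010011100100010
[4] 010010100100010

1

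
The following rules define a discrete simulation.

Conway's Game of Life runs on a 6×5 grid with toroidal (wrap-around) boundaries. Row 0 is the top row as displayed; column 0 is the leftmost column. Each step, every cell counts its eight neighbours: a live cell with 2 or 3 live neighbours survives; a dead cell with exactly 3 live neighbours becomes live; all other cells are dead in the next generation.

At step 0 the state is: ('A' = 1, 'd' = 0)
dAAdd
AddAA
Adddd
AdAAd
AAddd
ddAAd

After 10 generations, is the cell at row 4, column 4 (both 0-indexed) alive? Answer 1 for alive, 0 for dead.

1

gen 0: dAAdd
AddAA
Adddd
AdAAd
AAddd
ddAAd
gen 1: AAddd
AdAAA
AdAdd
AdAdd
Adddd
AddAd
gen 2: ddddd
ddAAd
AdAdd
AdddA
Adddd
Adddd
gen 3: ddddd
dAAAd
AdAdd
AdddA
AAddd
ddddd
gen 4: ddAdd
dAAAd
AdAdd
ddddA
AAddA
ddddd
gen 5: dAAAd
dddAd
AdAdA
dddAA
AdddA
AAddd
gen 6: AAdAA
Adddd
AdAdd
dAddd
dAdAd
dddAd
gen 7: AAAAd
ddAAd
Adddd
AAddd
ddddd
dAdAd
gen 8: Adddd
AddAd
AdAdA
AAddd
AAAdd
AAdAA
gen 9: ddAAd
AddAd
ddAAd
dddAd
dddAd
dddAd
gen 10: ddAAd
dAddd
ddAAd
dddAA
ddAAA
dddAA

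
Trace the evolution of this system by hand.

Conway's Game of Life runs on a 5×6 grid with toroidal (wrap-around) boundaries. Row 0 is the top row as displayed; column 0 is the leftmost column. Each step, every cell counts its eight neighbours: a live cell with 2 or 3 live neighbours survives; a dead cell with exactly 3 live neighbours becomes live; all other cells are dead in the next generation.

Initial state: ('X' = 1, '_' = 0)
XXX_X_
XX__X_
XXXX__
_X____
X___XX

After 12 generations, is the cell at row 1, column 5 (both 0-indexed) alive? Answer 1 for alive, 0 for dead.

k=0  XXX_X_
XX__X_
XXXX__
_X____
X___XX
k=1  __X_X_
____X_
___X_X
___XX_
__XXX_
k=2  __X_XX
____XX
___X_X
_____X
__X__X
k=3  X_____
X_____
X____X
X____X
X__X_X
k=4  XX____
XX____
_X____
_X____
_X__X_
k=5  __X__X
__X___
_XX___
XXX___
_XX___
k=6  __XX__
__XX__
X__X__
X__X__
___X__
k=7  ____X_
_X__X_
_X_XX_
__XXX_
___XX_
k=8  ____XX
__X_XX
_X___X
_____X
__X__X
k=9  X_____
___X__
_____X
____XX
X____X
k=10  X____X
______
_____X
____X_
X___X_
k=11  X____X
X____X
______
____X_
X___X_
k=12  _X__X_
X____X
_____X
_____X
X___X_

1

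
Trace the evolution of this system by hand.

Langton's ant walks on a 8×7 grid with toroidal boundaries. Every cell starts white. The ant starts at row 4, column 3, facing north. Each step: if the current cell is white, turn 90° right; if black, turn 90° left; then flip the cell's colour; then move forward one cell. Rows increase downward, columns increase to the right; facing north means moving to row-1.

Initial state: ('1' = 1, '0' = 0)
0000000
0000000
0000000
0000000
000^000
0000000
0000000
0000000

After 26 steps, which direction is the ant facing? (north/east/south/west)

south

k=0  0000000
0000000
0000000
0000000
000^000
0000000
0000000
0000000
k=1  0000000
0000000
0000000
0000000
0001>00
0000000
0000000
0000000
k=2  0000000
0000000
0000000
0000000
0001100
0000v00
0000000
0000000
k=3  0000000
0000000
0000000
0000000
0001100
000<100
0000000
0000000
k=4  0000000
0000000
0000000
0000000
000^100
0001100
0000000
0000000
k=5  0000000
0000000
0000000
0000000
00<0100
0001100
0000000
0000000
k=6  0000000
0000000
0000000
00^0000
0010100
0001100
0000000
0000000
k=7  0000000
0000000
0000000
001>000
0010100
0001100
0000000
0000000
k=8  0000000
0000000
0000000
0011000
001v100
0001100
0000000
0000000
k=9  0000000
0000000
0000000
0011000
00<1100
0001100
0000000
0000000
k=10  0000000
0000000
0000000
0011000
0001100
00v1100
0000000
0000000
k=11  0000000
0000000
0000000
0011000
0001100
0<11100
0000000
0000000
k=12  0000000
0000000
0000000
0011000
0^01100
0111100
0000000
0000000
k=13  0000000
0000000
0000000
0011000
01>1100
0111100
0000000
0000000
k=14  0000000
0000000
0000000
0011000
0111100
01v1100
0000000
0000000
k=15  0000000
0000000
0000000
0011000
0111100
010>100
0000000
0000000
k=16  0000000
0000000
0000000
0011000
011^100
0100100
0000000
0000000
k=17  0000000
0000000
0000000
0011000
01<0100
0100100
0000000
0000000
k=18  0000000
0000000
0000000
0011000
0100100
01v0100
0000000
0000000
k=19  0000000
0000000
0000000
0011000
0100100
0<10100
0000000
0000000
k=20  0000000
0000000
0000000
0011000
0100100
0010100
0v00000
0000000
k=21  0000000
0000000
0000000
0011000
0100100
0010100
<100000
0000000
k=22  0000000
0000000
0000000
0011000
0100100
^010100
1100000
0000000
k=23  0000000
0000000
0000000
0011000
0100100
1>10100
1100000
0000000
k=24  0000000
0000000
0000000
0011000
0100100
1110100
1v00000
0000000
k=25  0000000
0000000
0000000
0011000
0100100
1110100
10>0000
0000000
k=26  0000000
0000000
0000000
0011000
0100100
1110100
1010000
00v0000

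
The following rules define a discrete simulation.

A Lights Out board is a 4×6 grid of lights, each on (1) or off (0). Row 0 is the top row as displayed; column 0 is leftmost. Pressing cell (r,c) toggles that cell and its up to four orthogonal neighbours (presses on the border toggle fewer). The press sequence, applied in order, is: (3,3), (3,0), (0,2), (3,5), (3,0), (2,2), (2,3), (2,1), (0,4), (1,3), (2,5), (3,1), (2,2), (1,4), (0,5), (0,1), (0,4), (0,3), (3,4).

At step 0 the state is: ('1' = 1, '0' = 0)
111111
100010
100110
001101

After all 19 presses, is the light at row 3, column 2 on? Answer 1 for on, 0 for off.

t=0: 111111
100010
100110
001101
t=1: 111111
100010
100010
000011
t=2: 111111
100010
000010
110011
t=3: 100011
101010
000010
110011
t=4: 100011
101010
000011
110000
t=5: 100011
101010
100011
000000
t=6: 100011
100010
111111
001000
t=7: 100011
100110
110001
001100
t=8: 100011
110110
001001
011100
t=9: 100100
110100
001001
011100
t=10: 100000
111010
001101
011100
t=11: 100000
111011
001110
011101
t=12: 100000
111011
011110
100101
t=13: 100000
110011
000010
101101
t=14: 100010
110100
000000
101101
t=15: 100001
110101
000000
101101
t=16: 011001
100101
000000
101101
t=17: 011110
100111
000000
101101
t=18: 010000
100011
000000
101101
t=19: 010000
100011
000010
101010

1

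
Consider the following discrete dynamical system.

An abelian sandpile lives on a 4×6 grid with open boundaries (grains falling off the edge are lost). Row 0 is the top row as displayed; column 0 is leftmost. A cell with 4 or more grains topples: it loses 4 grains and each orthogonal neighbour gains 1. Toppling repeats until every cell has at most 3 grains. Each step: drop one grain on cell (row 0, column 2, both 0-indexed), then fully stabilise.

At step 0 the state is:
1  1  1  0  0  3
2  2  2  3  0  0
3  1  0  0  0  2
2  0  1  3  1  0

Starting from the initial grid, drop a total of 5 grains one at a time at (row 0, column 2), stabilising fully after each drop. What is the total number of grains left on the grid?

32

step 0: 1  1  1  0  0  3
2  2  2  3  0  0
3  1  0  0  0  2
2  0  1  3  1  0
step 1: 1  1  2  0  0  3
2  2  2  3  0  0
3  1  0  0  0  2
2  0  1  3  1  0
step 2: 1  1  3  0  0  3
2  2  2  3  0  0
3  1  0  0  0  2
2  0  1  3  1  0
step 3: 1  2  0  1  0  3
2  2  3  3  0  0
3  1  0  0  0  2
2  0  1  3  1  0
step 4: 1  2  1  1  0  3
2  2  3  3  0  0
3  1  0  0  0  2
2  0  1  3  1  0
step 5: 1  2  2  1  0  3
2  2  3  3  0  0
3  1  0  0  0  2
2  0  1  3  1  0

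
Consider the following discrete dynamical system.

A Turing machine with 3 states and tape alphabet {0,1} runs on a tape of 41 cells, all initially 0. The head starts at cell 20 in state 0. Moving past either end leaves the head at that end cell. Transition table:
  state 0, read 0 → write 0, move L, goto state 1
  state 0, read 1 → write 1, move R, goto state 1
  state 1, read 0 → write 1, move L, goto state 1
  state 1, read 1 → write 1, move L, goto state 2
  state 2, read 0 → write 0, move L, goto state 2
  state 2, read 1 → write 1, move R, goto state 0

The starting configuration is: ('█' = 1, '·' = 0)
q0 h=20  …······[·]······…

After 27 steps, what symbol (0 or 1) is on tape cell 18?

k=0  q0 h=20  …······[·]······…
k=1  q1 h=19  …······[·]······…
k=2  q1 h=18  …······[·]█·····…
k=3  q1 h=17  …······[·]██····…
k=4  q1 h=16  …······[·]███···…
k=5  q1 h=15  …······[·]████··…
k=6  q1 h=14  …······[·]█████·…
k=7  q1 h=13  …······[·]██████…
k=8  q1 h=12  …······[·]██████…
k=9  q1 h=11  …······[·]██████…
k=10  q1 h=10  …······[·]██████…
k=11  q1 h= 9  …······[·]██████…
k=12  q1 h= 8  …······[·]██████…
k=13  q1 h= 7  …······[·]██████…
k=14  q1 h= 6  |······[·]██████…
k=15  q1 h= 5  |·····[·]██████…
k=16  q1 h= 4  |····[·]██████…
k=17  q1 h= 3  |···[·]██████…
k=18  q1 h= 2  |··[·]██████…
k=19  q1 h= 1  |·[·]██████…
k=20  q1 h= 0  |[·]██████…
k=21  q1 h= 0  |[█]██████…
k=22  q2 h= 0  |[█]██████…
k=23  q0 h= 1  |█[█]██████…
k=24  q1 h= 2  |██[█]██████…
k=25  q2 h= 1  |█[█]██████…
k=26  q0 h= 2  |██[█]██████…
k=27  q1 h= 3  |███[█]██████…

1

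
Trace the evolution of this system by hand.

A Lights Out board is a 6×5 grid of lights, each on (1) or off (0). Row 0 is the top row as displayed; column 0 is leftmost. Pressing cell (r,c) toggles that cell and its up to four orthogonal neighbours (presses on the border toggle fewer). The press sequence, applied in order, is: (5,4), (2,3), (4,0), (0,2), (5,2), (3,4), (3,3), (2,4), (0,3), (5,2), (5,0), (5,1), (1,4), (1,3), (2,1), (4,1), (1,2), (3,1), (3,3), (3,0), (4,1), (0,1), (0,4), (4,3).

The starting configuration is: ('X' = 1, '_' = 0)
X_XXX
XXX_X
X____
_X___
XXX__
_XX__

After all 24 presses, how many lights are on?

16

step 0: X_XXX
XXX_X
X____
_X___
XXX__
_XX__
step 1: X_XXX
XXX_X
X____
_X___
XXX_X
_XXXX
step 2: X_XXX
XXXXX
X_XXX
_X_X_
XXX_X
_XXXX
step 3: X_XXX
XXXXX
X_XXX
XX_X_
__X_X
XXXXX
step 4: XX__X
XX_XX
X_XXX
XX_X_
__X_X
XXXXX
step 5: XX__X
XX_XX
X_XXX
XX_X_
____X
X___X
step 6: XX__X
XX_XX
X_XX_
XX__X
_____
X___X
step 7: XX__X
XX_XX
X_X__
XXXX_
___X_
X___X
step 8: XX__X
XX_X_
X_XXX
XXXXX
___X_
X___X
step 9: XXXX_
XX___
X_XXX
XXXXX
___X_
X___X
step 10: XXXX_
XX___
X_XXX
XXXXX
__XX_
XXXXX
step 11: XXXX_
XX___
X_XXX
XXXXX
X_XX_
__XXX
step 12: XXXX_
XX___
X_XXX
XXXXX
XXXX_
XX_XX
step 13: XXXXX
XX_XX
X_XX_
XXXXX
XXXX_
XX_XX
step 14: XXX_X
XXX__
X_X__
XXXXX
XXXX_
XX_XX
step 15: XXX_X
X_X__
_X___
X_XXX
XXXX_
XX_XX
step 16: XXX_X
X_X__
_X___
XXXXX
___X_
X__XX
step 17: XX__X
XX_X_
_XX__
XXXXX
___X_
X__XX
step 18: XX__X
XX_X_
__X__
___XX
_X_X_
X__XX
step 19: XX__X
XX_X_
__XX_
__X__
_X___
X__XX
step 20: XX__X
XX_X_
X_XX_
XXX__
XX___
X__XX
step 21: XX__X
XX_X_
X_XX_
X_X__
__X__
XX_XX
step 22: __X_X
X__X_
X_XX_
X_X__
__X__
XX_XX
step 23: __XX_
X__XX
X_XX_
X_X__
__X__
XX_XX
step 24: __XX_
X__XX
X_XX_
X_XX_
___XX
XX__X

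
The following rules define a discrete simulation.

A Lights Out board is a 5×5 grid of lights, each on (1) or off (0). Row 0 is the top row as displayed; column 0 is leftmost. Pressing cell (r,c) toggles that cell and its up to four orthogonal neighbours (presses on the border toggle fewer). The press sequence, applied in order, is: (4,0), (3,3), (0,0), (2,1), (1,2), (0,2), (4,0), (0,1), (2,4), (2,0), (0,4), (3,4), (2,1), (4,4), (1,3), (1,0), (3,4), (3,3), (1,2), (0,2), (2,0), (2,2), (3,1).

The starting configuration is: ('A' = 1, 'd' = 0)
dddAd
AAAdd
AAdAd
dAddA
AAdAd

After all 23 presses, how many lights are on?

16

0) dddAd
AAAdd
AAdAd
dAddA
AAdAd
1) dddAd
AAAdd
AAdAd
AAddA
dddAd
2) dddAd
AAAdd
AAddd
AAAAd
ddddd
3) AAdAd
dAAdd
AAddd
AAAAd
ddddd
4) AAdAd
ddAdd
ddAdd
AdAAd
ddddd
5) AAAAd
dAdAd
ddddd
AdAAd
ddddd
6) Adddd
dAAAd
ddddd
AdAAd
ddddd
7) Adddd
dAAAd
ddddd
ddAAd
AAddd
8) dAAdd
ddAAd
ddddd
ddAAd
AAddd
9) dAAdd
ddAAA
dddAA
ddAAA
AAddd
10) dAAdd
AdAAA
AAdAA
AdAAA
AAddd
11) dAAAA
AdAAd
AAdAA
AdAAA
AAddd
12) dAAAA
AdAAd
AAdAd
AdAdd
AAddA
13) dAAAA
AAAAd
ddAAd
AAAdd
AAddA
14) dAAAA
AAAAd
ddAAd
AAAdA
AAdAd
15) dAAdA
AAddA
ddAdd
AAAdA
AAdAd
16) AAAdA
ddddA
AdAdd
AAAdA
AAdAd
17) AAAdA
ddddA
AdAdA
AAAAd
AAdAA
18) AAAdA
ddddA
AdAAA
AAddA
AAddA
19) AAddA
dAAAA
AddAA
AAddA
AAddA
20) AdAAA
dAdAA
AddAA
AAddA
AAddA
21) AdAAA
AAdAA
dAdAA
dAddA
AAddA
22) AdAAA
AAAAA
ddAdA
dAAdA
AAddA
23) AdAAA
AAAAA
dAAdA
AdddA
AdddA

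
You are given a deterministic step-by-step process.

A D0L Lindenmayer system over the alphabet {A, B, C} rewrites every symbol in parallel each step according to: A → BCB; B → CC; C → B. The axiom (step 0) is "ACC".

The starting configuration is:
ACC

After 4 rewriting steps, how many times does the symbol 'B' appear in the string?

k=0  ACC
k=1  BCBBB
k=2  CCBCCCCCC
k=3  BBCCBBBBBB
k=4  CCCCBBCCCCCCCCCCCC

2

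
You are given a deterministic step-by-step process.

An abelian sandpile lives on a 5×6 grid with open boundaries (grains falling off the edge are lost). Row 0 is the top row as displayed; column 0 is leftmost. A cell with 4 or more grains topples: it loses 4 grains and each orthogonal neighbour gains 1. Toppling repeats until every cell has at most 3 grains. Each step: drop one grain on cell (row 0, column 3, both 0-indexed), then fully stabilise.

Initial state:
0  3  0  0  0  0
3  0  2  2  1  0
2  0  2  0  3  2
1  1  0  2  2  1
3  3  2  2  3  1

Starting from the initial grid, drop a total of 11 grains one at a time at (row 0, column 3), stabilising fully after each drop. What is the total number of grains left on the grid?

49

0) 0  3  0  0  0  0
3  0  2  2  1  0
2  0  2  0  3  2
1  1  0  2  2  1
3  3  2  2  3  1
1) 0  3  0  1  0  0
3  0  2  2  1  0
2  0  2  0  3  2
1  1  0  2  2  1
3  3  2  2  3  1
2) 0  3  0  2  0  0
3  0  2  2  1  0
2  0  2  0  3  2
1  1  0  2  2  1
3  3  2  2  3  1
3) 0  3  0  3  0  0
3  0  2  2  1  0
2  0  2  0  3  2
1  1  0  2  2  1
3  3  2  2  3  1
4) 0  3  1  0  1  0
3  0  2  3  1  0
2  0  2  0  3  2
1  1  0  2  2  1
3  3  2  2  3  1
5) 0  3  1  1  1  0
3  0  2  3  1  0
2  0  2  0  3  2
1  1  0  2  2  1
3  3  2  2  3  1
6) 0  3  1  2  1  0
3  0  2  3  1  0
2  0  2  0  3  2
1  1  0  2  2  1
3  3  2  2  3  1
7) 0  3  1  3  1  0
3  0  2  3  1  0
2  0  2  0  3  2
1  1  0  2  2  1
3  3  2  2  3  1
8) 0  3  2  1  2  0
3  0  3  0  2  0
2  0  2  1  3  2
1  1  0  2  2  1
3  3  2  2  3  1
9) 0  3  2  2  2  0
3  0  3  0  2  0
2  0  2  1  3  2
1  1  0  2  2  1
3  3  2  2  3  1
10) 0  3  2  3  2  0
3  0  3  0  2  0
2  0  2  1  3  2
1  1  0  2  2  1
3  3  2  2  3  1
11) 0  3  3  0  3  0
3  0  3  1  2  0
2  0  2  1  3  2
1  1  0  2  2  1
3  3  2  2  3  1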